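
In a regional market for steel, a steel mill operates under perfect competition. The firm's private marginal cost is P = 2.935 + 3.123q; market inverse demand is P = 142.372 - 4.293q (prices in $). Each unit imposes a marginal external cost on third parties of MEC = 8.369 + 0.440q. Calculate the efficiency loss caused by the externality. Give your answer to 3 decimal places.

DWL = $17.627

Market equilibrium (private): 2.935 + 3.123q = 142.372 - 4.293q → q_m = 18.8022.
Social marginal cost = private MC + MEC = 11.304 + 3.563q.
Set SMC = demand: 11.304 + 3.563q = 142.372 - 4.293q → q* = 16.6838.
Between q* and q_m the wedge SMC − demand runs linearly from 0 to MEC(q_m), so the loss is a triangle.
DWL = ½ × 2.1184 × 16.6420 = 17.6272.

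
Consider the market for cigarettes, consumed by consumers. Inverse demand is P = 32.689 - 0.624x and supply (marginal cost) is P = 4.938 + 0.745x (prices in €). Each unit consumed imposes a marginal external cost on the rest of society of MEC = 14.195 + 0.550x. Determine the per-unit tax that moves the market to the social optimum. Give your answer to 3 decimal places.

Social marginal benefit = demand − MEC = 18.494 - 1.174x.
Set SMB = MC: 18.494 - 1.174x = 4.938 + 0.745x → x* = 7.0641.
The Pigouvian tax equals MEC at x*: 14.195 + 0.550×7.0641 = 18.0803.

tax = €18.080 per unit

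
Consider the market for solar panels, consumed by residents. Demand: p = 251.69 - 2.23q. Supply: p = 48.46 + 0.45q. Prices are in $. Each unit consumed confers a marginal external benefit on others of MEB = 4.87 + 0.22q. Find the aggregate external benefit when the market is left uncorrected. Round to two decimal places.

$1001.86

Market equilibrium (private): 48.46 + 0.45q = 251.69 - 2.23q → q_m = 75.8321.
Total external benefit = ∫₀^{q_m} (4.87 + 0.22q) dq = 4.87×75.8321 + ½×0.22×75.8321² = 1001.8581.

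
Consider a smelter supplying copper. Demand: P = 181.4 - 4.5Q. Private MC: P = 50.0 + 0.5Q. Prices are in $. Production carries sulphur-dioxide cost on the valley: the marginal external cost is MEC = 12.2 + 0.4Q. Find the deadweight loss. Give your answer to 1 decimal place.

Market equilibrium (private): 50.0 + 0.5Q = 181.4 - 4.5Q → Q_m = 26.2800.
Social marginal cost = private MC + MEC = 62.2 + 0.9Q.
Set SMC = demand: 62.2 + 0.9Q = 181.4 - 4.5Q → Q* = 22.0741.
The welfare-loss triangle has base |Q_m − Q*| and height MEC(Q_m) (the vertical gap between SMC and demand is zero at Q* and MEC at Q_m).
DWL = ½ × 4.2059 × 22.7120 = 47.7622.

DWL = $47.8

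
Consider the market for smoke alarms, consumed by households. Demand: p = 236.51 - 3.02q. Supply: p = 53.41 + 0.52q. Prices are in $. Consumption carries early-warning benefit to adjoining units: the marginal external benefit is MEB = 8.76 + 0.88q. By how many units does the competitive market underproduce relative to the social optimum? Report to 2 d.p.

Market equilibrium (private): 53.41 + 0.52q = 236.51 - 3.02q → q_m = 51.7232.
Social marginal benefit = demand + MEB = 245.27 - 2.14q.
Set SMB = MC: 245.27 - 2.14q = 53.41 + 0.52q → q* = 72.1278.
Gap = |51.7232 − 72.1278| = 20.4046.

20.40 units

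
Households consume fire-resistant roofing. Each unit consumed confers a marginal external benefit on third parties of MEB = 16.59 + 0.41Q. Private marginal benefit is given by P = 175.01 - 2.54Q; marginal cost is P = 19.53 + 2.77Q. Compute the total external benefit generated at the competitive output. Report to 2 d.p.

Market equilibrium (private): 19.53 + 2.77Q = 175.01 - 2.54Q → Q_m = 29.2806.
Total external benefit = ∫₀^{Q_m} (16.59 + 0.41Q) dQ = 16.59×29.2806 + ½×0.41×29.2806² = 661.5226.

661.52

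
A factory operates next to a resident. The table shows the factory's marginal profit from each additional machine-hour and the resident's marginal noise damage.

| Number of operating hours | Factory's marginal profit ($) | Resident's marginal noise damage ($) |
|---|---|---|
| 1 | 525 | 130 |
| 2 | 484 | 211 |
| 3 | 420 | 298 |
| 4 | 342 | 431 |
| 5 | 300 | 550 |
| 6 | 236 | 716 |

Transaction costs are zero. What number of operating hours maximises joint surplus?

3

Bargaining reaches the level where marginal profit last exceeds marginal noise damage.
That holds through level 3 (420 ≥ 298) but not at 4 (342 < 431).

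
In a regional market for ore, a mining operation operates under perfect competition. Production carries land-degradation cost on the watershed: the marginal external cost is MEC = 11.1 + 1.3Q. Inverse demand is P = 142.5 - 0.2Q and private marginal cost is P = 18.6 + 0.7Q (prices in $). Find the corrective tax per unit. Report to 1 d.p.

Social marginal cost = private MC + MEC = 29.7 + 2.0Q.
Set SMC = demand: 29.7 + 2.0Q = 142.5 - 0.2Q → Q* = 51.2727.
The Pigouvian tax equals MEC at Q*: 11.1 + 1.3×51.2727 = 77.7545.

tax = $77.8 per unit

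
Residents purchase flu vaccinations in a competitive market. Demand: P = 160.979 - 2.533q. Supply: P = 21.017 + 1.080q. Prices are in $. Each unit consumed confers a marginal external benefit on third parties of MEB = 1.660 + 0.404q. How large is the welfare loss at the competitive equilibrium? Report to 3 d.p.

Market equilibrium (private): 21.017 + 1.080q = 160.979 - 2.533q → q_m = 38.7384.
Social marginal benefit = demand + MEB = 162.639 - 2.129q.
Set SMB = MC: 162.639 - 2.129q = 21.017 + 1.080q → q* = 44.1328.
Between q* and q_m the wedge SMB − MC runs linearly from 0 to MEB(q_m), so the loss is a triangle.
DWL = ½ × 5.3944 × 17.3103 = 46.6893.

DWL = $46.689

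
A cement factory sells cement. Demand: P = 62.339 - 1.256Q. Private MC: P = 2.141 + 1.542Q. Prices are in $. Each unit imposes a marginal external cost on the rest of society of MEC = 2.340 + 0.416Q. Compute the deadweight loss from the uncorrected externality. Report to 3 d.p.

Market equilibrium (private): 2.141 + 1.542Q = 62.339 - 1.256Q → Q_m = 21.5147.
Social marginal cost = private MC + MEC = 4.481 + 1.958Q.
Set SMC = demand: 4.481 + 1.958Q = 62.339 - 1.256Q → Q* = 18.0019.
Between Q* and Q_m the wedge SMC − demand runs linearly from 0 to MEC(Q_m), so the loss is a triangle.
DWL = ½ × 3.5128 × 11.2901 = 19.8299.

DWL = $19.830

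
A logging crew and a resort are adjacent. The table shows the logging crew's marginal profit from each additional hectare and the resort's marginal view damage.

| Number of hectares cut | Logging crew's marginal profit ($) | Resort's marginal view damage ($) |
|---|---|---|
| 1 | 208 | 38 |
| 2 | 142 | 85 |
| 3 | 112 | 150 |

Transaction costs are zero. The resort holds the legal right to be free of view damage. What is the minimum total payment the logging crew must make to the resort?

Efficient level: marginal profit ≥ marginal view damage through level 2, so k* = 2.
With the resort holding the right, the logging crew must at least compensate total damage at k*: 38 + 85 = 123.

$123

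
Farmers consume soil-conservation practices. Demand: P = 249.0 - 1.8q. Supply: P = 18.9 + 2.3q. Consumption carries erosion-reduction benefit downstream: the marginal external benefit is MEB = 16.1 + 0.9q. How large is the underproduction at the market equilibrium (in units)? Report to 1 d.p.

Market equilibrium (private): 18.9 + 2.3q = 249.0 - 1.8q → q_m = 56.1220.
Social marginal benefit = demand + MEB = 265.1 - 0.9q.
Set SMB = MC: 265.1 - 0.9q = 18.9 + 2.3q → q* = 76.9375.
Gap = |56.1220 − 76.9375| = 20.8155.

20.8 units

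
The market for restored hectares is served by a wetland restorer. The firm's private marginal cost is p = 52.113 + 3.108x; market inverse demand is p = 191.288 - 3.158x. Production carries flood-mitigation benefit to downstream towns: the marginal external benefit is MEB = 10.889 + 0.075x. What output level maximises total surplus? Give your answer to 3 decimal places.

x* = 24.239

Social marginal cost = private MC − MEB = 41.224 + 3.033x.
Set SMC = demand: 41.224 + 3.033x = 191.288 - 3.158x → x* = 24.2391.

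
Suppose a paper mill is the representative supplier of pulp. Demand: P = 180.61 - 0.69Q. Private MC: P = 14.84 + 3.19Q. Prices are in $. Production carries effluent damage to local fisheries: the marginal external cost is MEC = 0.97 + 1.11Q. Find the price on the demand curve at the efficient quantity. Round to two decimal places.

Social marginal cost = private MC + MEC = 15.81 + 4.30Q.
Set SMC = demand: 15.81 + 4.30Q = 180.61 - 0.69Q → Q* = 33.0261.
Consumer price on the demand curve at Q*: 180.61 − 0.69×33.0261 = 157.8220.

P = $157.82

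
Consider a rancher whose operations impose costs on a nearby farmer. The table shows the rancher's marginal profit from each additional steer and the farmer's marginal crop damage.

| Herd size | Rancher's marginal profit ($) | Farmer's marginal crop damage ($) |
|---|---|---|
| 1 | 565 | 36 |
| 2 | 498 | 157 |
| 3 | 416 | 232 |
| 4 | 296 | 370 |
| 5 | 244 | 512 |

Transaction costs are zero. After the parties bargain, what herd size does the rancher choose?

3

Bargaining reaches the level where marginal profit last exceeds marginal crop damage.
That holds through level 3 (416 ≥ 232) but not at 4 (296 < 370).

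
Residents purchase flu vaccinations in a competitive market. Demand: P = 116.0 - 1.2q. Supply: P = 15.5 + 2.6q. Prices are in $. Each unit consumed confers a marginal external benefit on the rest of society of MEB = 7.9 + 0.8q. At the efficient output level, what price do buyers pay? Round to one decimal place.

P = $72.6

Social marginal benefit = demand + MEB = 123.9 - 0.4q.
Set SMB = MC: 123.9 - 0.4q = 15.5 + 2.6q → q* = 36.1333.
Consumer price on the demand curve at q*: 116.0 − 1.2×36.1333 = 72.6400.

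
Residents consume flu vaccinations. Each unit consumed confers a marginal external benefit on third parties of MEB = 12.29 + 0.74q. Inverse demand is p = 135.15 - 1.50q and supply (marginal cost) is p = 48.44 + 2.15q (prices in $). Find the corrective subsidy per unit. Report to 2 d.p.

Social marginal benefit = demand + MEB = 147.44 - 0.76q.
Set SMB = MC: 147.44 - 0.76q = 48.44 + 2.15q → q* = 34.0206.
The Pigouvian subsidy equals MEB at q*: 12.29 + 0.74×34.0206 = 37.4652.

subsidy = $37.47 per unit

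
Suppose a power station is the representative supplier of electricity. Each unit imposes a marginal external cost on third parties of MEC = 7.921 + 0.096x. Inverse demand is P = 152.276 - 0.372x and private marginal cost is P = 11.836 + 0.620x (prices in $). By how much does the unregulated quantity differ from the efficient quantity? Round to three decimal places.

19.772 units

Market equilibrium (private): 11.836 + 0.620x = 152.276 - 0.372x → x_m = 141.5726.
Social marginal cost = private MC + MEC = 19.757 + 0.716x.
Set SMC = demand: 19.757 + 0.716x = 152.276 - 0.372x → x* = 121.8006.
Gap = |141.5726 − 121.8006| = 19.7720.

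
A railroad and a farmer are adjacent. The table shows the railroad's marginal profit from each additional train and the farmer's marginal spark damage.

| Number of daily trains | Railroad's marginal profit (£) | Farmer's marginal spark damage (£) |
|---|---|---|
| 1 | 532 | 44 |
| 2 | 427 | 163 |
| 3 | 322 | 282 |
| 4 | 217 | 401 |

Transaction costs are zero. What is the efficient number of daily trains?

3

Bargaining reaches the level where marginal profit last exceeds marginal spark damage.
That holds through level 3 (322 ≥ 282) but not at 4 (217 < 401).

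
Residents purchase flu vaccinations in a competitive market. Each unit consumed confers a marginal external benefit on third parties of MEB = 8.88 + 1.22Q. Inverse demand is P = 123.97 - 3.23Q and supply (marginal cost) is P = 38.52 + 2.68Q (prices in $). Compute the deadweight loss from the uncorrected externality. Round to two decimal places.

Market equilibrium (private): 38.52 + 2.68Q = 123.97 - 3.23Q → Q_m = 14.4585.
Social marginal benefit = demand + MEB = 132.85 - 2.01Q.
Set SMB = MC: 132.85 - 2.01Q = 38.52 + 2.68Q → Q* = 20.1130.
Height of the DWL triangle at Q_m is SMB(Q_m) − MC(Q_m) = MEB(Q_m) = 26.5194.
DWL = ½ × 5.6545 × 26.5194 = 74.9770.

DWL = $74.98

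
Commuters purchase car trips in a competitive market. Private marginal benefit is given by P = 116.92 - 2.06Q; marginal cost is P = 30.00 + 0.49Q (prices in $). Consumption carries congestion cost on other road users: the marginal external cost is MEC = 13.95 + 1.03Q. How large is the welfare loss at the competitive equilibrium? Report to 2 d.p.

Market equilibrium (private): 30.00 + 0.49Q = 116.92 - 2.06Q → Q_m = 34.0863.
Social marginal benefit = demand − MEC = 102.97 - 3.09Q.
Set SMB = MC: 102.97 - 3.09Q = 30.00 + 0.49Q → Q* = 20.3827.
The welfare-loss triangle has base |Q_m − Q*| and height MEC(Q_m) (the vertical gap between SMB and MC is zero at Q* and MEC at Q_m).
DWL = ½ × 13.7036 × 49.0589 = 336.1418.

DWL = $336.14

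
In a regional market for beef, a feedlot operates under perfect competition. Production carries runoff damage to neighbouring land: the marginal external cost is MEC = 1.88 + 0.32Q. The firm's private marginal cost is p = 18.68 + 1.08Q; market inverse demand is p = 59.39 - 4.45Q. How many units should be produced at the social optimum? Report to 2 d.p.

Social marginal cost = private MC + MEC = 20.56 + 1.40Q.
Set SMC = demand: 20.56 + 1.40Q = 59.39 - 4.45Q → Q* = 6.6376.

Q* = 6.64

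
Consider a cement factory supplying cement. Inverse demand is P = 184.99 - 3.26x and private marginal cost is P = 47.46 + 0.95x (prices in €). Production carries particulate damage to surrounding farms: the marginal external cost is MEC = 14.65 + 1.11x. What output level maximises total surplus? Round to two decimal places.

Social marginal cost = private MC + MEC = 62.11 + 2.06x.
Set SMC = demand: 62.11 + 2.06x = 184.99 - 3.26x → x* = 23.0977.

x* = 23.10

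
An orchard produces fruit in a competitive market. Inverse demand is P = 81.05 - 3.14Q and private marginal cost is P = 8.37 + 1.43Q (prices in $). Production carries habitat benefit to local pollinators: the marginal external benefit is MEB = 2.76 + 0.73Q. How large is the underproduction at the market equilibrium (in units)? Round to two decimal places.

3.74 units

Market equilibrium (private): 8.37 + 1.43Q = 81.05 - 3.14Q → Q_m = 15.9037.
Social marginal cost = private MC − MEB = 5.61 + 0.70Q.
Set SMC = demand: 5.61 + 0.70Q = 81.05 - 3.14Q → Q* = 19.6458.
Gap = |15.9037 − 19.6458| = 3.7421.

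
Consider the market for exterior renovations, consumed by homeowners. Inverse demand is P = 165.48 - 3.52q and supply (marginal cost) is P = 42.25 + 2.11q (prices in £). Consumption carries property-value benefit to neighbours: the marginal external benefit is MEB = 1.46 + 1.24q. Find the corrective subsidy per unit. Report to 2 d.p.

subsidy = £36.68 per unit

Social marginal benefit = demand + MEB = 166.94 - 2.28q.
Set SMB = MC: 166.94 - 2.28q = 42.25 + 2.11q → q* = 28.4032.
The Pigouvian subsidy equals MEB at q*: 1.46 + 1.24×28.4032 = 36.6800.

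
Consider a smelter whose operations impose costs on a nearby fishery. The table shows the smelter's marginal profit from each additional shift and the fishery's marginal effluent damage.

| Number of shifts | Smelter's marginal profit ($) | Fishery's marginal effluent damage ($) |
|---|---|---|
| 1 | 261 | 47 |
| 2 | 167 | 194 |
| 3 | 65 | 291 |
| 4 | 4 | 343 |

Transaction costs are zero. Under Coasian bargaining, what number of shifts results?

Bargaining reaches the level where marginal profit last exceeds marginal effluent damage.
That holds through level 1 (261 ≥ 47) but not at 2 (167 < 194).

1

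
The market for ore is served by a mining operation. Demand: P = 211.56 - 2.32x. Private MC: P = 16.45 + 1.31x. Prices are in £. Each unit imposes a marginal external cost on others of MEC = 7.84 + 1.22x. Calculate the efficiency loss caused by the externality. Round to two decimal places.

Market equilibrium (private): 16.45 + 1.31x = 211.56 - 2.32x → x_m = 53.7493.
Social marginal cost = private MC + MEC = 24.29 + 2.53x.
Set SMC = demand: 24.29 + 2.53x = 211.56 - 2.32x → x* = 38.6124.
The welfare-loss triangle has base |x_m − x*| and height MEC(x_m) (the vertical gap between SMC and demand is zero at x* and MEC at x_m).
DWL = ½ × 15.1369 × 73.4142 = 555.6317.

DWL = £555.63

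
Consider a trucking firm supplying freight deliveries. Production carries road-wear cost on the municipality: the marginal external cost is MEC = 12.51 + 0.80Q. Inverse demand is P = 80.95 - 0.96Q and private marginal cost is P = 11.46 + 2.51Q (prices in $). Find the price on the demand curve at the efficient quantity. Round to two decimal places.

Social marginal cost = private MC + MEC = 23.97 + 3.31Q.
Set SMC = demand: 23.97 + 3.31Q = 80.95 - 0.96Q → Q* = 13.3443.
Consumer price on the demand curve at Q*: 80.95 − 0.96×13.3443 = 68.1395.

P = $68.14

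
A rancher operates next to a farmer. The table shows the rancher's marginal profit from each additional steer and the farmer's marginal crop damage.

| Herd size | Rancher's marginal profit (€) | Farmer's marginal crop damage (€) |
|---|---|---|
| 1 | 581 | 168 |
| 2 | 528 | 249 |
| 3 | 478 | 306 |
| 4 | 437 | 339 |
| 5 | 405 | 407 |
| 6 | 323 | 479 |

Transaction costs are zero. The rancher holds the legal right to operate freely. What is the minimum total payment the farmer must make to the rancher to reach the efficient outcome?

Left alone the rancher would choose level 6 (marginal profit stays positive).
Efficient level: k* = 4 (marginal profit ≥ marginal crop damage through 4).
The farmer must at least cover the rancher's forgone profit from cutting 6→4: 405 + 323 = 728.

€728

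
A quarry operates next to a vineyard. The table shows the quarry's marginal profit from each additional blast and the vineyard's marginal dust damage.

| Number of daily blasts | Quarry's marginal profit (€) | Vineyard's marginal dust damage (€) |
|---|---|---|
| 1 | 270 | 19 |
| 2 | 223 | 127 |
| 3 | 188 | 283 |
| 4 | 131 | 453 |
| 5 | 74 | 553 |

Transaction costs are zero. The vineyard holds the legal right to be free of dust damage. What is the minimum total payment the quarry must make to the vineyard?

Efficient level: marginal profit ≥ marginal dust damage through level 2, so k* = 2.
With the vineyard holding the right, the quarry must at least compensate total damage at k*: 19 + 127 = 146.

€146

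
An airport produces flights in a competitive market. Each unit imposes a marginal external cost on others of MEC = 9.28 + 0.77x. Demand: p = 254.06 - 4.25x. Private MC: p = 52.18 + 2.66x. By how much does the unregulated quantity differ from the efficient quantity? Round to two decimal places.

4.14 units

Market equilibrium (private): 52.18 + 2.66x = 254.06 - 4.25x → x_m = 29.2156.
Social marginal cost = private MC + MEC = 61.46 + 3.43x.
Set SMC = demand: 61.46 + 3.43x = 254.06 - 4.25x → x* = 25.0781.
Gap = |29.2156 − 25.0781| = 4.1375.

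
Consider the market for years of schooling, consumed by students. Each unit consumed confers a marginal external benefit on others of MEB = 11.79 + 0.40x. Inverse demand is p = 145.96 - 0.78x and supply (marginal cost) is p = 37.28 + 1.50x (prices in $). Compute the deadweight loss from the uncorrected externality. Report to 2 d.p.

DWL = $253.23

Market equilibrium (private): 37.28 + 1.50x = 145.96 - 0.78x → x_m = 47.6667.
Social marginal benefit = demand + MEB = 157.75 - 0.38x.
Set SMB = MC: 157.75 - 0.38x = 37.28 + 1.50x → x* = 64.0798.
Height of the DWL triangle at x_m is SMB(x_m) − MC(x_m) = MEB(x_m) = 30.8567.
DWL = ½ × 16.4131 × 30.8567 = 253.2271.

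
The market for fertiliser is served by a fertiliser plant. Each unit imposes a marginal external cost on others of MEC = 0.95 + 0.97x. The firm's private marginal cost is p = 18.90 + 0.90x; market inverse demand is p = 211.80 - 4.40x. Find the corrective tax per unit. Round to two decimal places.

tax = 30.65 per unit

Social marginal cost = private MC + MEC = 19.85 + 1.87x.
Set SMC = demand: 19.85 + 1.87x = 211.80 - 4.40x → x* = 30.6140.
The Pigouvian tax equals MEC at x*: 0.95 + 0.97×30.6140 = 30.6456.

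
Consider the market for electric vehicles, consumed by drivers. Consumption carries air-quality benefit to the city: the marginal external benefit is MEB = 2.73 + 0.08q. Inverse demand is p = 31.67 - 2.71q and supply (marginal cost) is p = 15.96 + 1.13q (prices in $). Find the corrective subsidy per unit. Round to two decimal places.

Social marginal benefit = demand + MEB = 34.40 - 2.63q.
Set SMB = MC: 34.40 - 2.63q = 15.96 + 1.13q → q* = 4.9043.
The Pigouvian subsidy equals MEB at q*: 2.73 + 0.08×4.9043 = 3.1223.

subsidy = $3.12 per unit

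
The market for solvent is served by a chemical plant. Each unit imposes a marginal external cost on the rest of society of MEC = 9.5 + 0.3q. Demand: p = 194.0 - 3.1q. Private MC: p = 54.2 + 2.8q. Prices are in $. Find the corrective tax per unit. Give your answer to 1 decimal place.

tax = $15.8 per unit

Social marginal cost = private MC + MEC = 63.7 + 3.1q.
Set SMC = demand: 63.7 + 3.1q = 194.0 - 3.1q → q* = 21.0161.
The Pigouvian tax equals MEC at q*: 9.5 + 0.3×21.0161 = 15.8048.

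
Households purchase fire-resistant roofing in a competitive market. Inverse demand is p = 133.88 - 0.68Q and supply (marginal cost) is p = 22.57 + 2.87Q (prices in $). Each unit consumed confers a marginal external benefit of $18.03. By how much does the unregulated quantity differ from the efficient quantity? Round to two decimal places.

5.08 units

Market equilibrium (private): 22.57 + 2.87Q = 133.88 - 0.68Q → Q_m = 31.3549.
Social marginal benefit = demand + MEB = 151.91 - 0.68Q.
Set SMB = MC: 151.91 - 0.68Q = 22.57 + 2.87Q → Q* = 36.4338.
Gap = |31.3549 − 36.4338| = 5.0789.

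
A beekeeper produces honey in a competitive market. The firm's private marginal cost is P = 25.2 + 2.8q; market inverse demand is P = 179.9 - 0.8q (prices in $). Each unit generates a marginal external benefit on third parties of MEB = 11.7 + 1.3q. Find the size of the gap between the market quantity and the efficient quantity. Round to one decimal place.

29.4 units

Market equilibrium (private): 25.2 + 2.8q = 179.9 - 0.8q → q_m = 42.9722.
Social marginal cost = private MC − MEB = 13.5 + 1.5q.
Set SMC = demand: 13.5 + 1.5q = 179.9 - 0.8q → q* = 72.3478.
Gap = |42.9722 − 72.3478| = 29.3756.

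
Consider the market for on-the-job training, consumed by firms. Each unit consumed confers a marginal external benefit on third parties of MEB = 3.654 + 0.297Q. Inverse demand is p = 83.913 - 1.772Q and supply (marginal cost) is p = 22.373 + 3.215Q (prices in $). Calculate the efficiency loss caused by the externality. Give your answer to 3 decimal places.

DWL = $5.711

Market equilibrium (private): 22.373 + 3.215Q = 83.913 - 1.772Q → Q_m = 12.3401.
Social marginal benefit = demand + MEB = 87.567 - 1.475Q.
Set SMB = MC: 87.567 - 1.475Q = 22.373 + 3.215Q → Q* = 13.9006.
Between Q* and Q_m the wedge SMB − MC runs linearly from 0 to MEB(Q_m), so the loss is a triangle.
DWL = ½ × 1.5605 × 7.3190 = 5.7106.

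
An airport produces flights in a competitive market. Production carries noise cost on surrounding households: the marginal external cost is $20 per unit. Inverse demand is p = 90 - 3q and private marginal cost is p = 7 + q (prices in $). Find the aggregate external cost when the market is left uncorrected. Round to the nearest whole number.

Market equilibrium (private): 7 + q = 90 - 3q → q_m = 20.7500.
Total external cost = MEC × q_m = 20 × 20.7500 = 415.0000.

$415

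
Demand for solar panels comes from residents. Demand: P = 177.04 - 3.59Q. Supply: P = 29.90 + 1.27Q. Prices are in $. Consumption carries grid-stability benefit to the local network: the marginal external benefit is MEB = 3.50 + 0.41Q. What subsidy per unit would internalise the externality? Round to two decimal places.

subsidy = $17.38 per unit

Social marginal benefit = demand + MEB = 180.54 - 3.18Q.
Set SMB = MC: 180.54 - 3.18Q = 29.90 + 1.27Q → Q* = 33.8517.
The Pigouvian subsidy equals MEB at Q*: 3.50 + 0.41×33.8517 = 17.3792.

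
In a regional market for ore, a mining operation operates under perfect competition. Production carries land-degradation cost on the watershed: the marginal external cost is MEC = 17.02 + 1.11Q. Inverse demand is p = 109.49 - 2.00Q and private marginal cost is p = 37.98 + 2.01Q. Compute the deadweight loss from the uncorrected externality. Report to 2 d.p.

DWL = 132.35

Market equilibrium (private): 37.98 + 2.01Q = 109.49 - 2.00Q → Q_m = 17.8329.
Social marginal cost = private MC + MEC = 55.00 + 3.12Q.
Set SMC = demand: 55.00 + 3.12Q = 109.49 - 2.00Q → Q* = 10.6426.
The welfare-loss triangle has base |Q_m − Q*| and height MEC(Q_m) (the vertical gap between SMC and demand is zero at Q* and MEC at Q_m).
DWL = ½ × 7.1903 × 36.8145 = 132.3536.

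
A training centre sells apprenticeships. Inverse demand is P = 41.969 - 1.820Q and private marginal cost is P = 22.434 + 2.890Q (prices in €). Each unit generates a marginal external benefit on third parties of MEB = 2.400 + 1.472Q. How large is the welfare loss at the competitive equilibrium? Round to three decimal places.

Market equilibrium (private): 22.434 + 2.890Q = 41.969 - 1.820Q → Q_m = 4.1476.
Social marginal cost = private MC − MEB = 20.034 + 1.418Q.
Set SMC = demand: 20.034 + 1.418Q = 41.969 - 1.820Q → Q* = 6.7742.
Height of the DWL triangle at Q_m is demand(Q_m) − SMC(Q_m) = MEB(Q_m) = 8.5052.
DWL = ½ × 2.6266 × 8.5052 = 11.1699.

DWL = €11.170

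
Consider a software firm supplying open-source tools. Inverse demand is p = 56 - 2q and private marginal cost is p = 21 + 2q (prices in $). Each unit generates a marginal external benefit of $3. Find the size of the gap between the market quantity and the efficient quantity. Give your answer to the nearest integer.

1 units

Market equilibrium (private): 21 + 2q = 56 - 2q → q_m = 8.7500.
Social marginal cost = private MC − MEB = 18 + 2q.
Set SMC = demand: 18 + 2q = 56 - 2q → q* = 9.5000.
Gap = |8.7500 − 9.5000| = 0.7500.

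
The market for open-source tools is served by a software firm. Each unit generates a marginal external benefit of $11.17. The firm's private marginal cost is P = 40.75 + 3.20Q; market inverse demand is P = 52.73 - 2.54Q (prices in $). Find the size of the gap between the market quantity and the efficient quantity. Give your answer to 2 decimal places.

1.95 units

Market equilibrium (private): 40.75 + 3.20Q = 52.73 - 2.54Q → Q_m = 2.0871.
Social marginal cost = private MC − MEB = 29.58 + 3.20Q.
Set SMC = demand: 29.58 + 3.20Q = 52.73 - 2.54Q → Q* = 4.0331.
Gap = |2.0871 − 4.0331| = 1.9460.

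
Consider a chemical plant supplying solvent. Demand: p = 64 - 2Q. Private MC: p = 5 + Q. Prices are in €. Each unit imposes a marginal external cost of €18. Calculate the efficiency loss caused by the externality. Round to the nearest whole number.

DWL = €54

Market equilibrium (private): 5 + Q = 64 - 2Q → Q_m = 19.6667.
Social marginal cost = private MC + MEC = 23 + Q.
Set SMC = demand: 23 + Q = 64 - 2Q → Q* = 13.6667.
The welfare-loss triangle has base |Q_m − Q*| and height MEC(Q_m) (the vertical gap between SMC and demand is zero at Q* and MEC at Q_m).
DWL = ½ × 6.0000 × 18.0000 = 54.0000.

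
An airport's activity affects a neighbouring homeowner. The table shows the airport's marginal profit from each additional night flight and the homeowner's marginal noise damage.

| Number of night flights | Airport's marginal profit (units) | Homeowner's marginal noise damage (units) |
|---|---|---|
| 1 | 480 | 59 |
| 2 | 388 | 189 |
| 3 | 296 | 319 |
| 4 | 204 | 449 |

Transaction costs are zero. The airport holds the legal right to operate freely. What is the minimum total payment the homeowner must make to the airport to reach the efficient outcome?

Left alone the airport would choose level 4 (marginal profit stays positive).
Efficient level: k* = 2 (marginal profit ≥ marginal noise damage through 2).
The homeowner must at least cover the airport's forgone profit from cutting 4→2: 296 + 204 = 500.

500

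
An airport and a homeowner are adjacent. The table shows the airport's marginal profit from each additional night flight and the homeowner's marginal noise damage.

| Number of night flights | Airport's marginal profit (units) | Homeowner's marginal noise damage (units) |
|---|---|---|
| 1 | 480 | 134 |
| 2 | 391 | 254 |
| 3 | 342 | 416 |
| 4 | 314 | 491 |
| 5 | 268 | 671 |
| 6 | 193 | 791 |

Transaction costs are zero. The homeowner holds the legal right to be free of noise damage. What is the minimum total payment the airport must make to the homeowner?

388

Efficient level: marginal profit ≥ marginal noise damage through level 2, so k* = 2.
With the homeowner holding the right, the airport must at least compensate total damage at k*: 134 + 254 = 388.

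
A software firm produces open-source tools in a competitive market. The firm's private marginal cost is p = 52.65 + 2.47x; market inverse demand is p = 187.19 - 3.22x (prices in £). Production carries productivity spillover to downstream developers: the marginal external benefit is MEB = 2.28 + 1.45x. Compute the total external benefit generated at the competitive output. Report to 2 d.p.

Market equilibrium (private): 52.65 + 2.47x = 187.19 - 3.22x → x_m = 23.6450.
Total external benefit = ∫₀^{x_m} (2.28 + 1.45x) dx = 2.28×23.6450 + ½×1.45×23.6450² = 459.2480.

£459.25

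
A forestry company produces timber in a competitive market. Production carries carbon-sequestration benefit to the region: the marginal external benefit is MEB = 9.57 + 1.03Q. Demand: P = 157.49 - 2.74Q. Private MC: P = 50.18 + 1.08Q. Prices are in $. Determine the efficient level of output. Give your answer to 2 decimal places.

Q* = 41.89

Social marginal cost = private MC − MEB = 40.61 + 0.05Q.
Set SMC = demand: 40.61 + 0.05Q = 157.49 - 2.74Q → Q* = 41.8925.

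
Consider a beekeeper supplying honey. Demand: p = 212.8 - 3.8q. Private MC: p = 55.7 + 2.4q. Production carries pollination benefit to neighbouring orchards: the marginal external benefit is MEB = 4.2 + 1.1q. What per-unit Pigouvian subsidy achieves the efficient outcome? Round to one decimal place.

subsidy = 39.0 per unit

Social marginal cost = private MC − MEB = 51.5 + 1.3q.
Set SMC = demand: 51.5 + 1.3q = 212.8 - 3.8q → q* = 31.6275.
The Pigouvian subsidy equals MEB at q*: 4.2 + 1.1×31.6275 = 38.9903.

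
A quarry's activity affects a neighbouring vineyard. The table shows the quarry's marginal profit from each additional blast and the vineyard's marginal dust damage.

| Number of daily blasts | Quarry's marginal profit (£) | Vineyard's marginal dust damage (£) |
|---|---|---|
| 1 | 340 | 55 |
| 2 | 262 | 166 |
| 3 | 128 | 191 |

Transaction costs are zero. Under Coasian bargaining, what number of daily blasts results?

2

Bargaining reaches the level where marginal profit last exceeds marginal dust damage.
That holds through level 2 (262 ≥ 166) but not at 3 (128 < 191).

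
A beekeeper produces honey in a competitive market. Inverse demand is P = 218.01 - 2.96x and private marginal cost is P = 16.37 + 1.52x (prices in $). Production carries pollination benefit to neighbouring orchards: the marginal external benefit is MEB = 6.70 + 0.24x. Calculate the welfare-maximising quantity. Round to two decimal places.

x* = 49.14

Social marginal cost = private MC − MEB = 9.67 + 1.28x.
Set SMC = demand: 9.67 + 1.28x = 218.01 - 2.96x → x* = 49.1368.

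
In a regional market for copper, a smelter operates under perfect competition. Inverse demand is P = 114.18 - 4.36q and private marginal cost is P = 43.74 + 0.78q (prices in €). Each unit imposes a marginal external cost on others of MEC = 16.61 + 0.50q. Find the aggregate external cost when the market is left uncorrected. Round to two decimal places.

Market equilibrium (private): 43.74 + 0.78q = 114.18 - 4.36q → q_m = 13.7043.
Total external cost = ∫₀^{q_m} (16.61 + 0.50q) dq = 16.61×13.7043 + ½×0.50×13.7043² = 274.5804.

€274.58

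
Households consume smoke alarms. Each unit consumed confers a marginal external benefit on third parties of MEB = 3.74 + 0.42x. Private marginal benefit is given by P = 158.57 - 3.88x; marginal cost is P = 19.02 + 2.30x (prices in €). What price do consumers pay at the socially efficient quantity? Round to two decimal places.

Social marginal benefit = demand + MEB = 162.31 - 3.46x.
Set SMB = MC: 162.31 - 3.46x = 19.02 + 2.30x → x* = 24.8767.
Consumer price on the demand curve at x*: 158.57 − 3.88×24.8767 = 62.0484.

P = €62.05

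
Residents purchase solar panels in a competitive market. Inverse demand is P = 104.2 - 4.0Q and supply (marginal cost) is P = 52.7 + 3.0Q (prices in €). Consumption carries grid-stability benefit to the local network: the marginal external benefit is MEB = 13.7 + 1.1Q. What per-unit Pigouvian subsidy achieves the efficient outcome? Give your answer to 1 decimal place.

subsidy = €25.9 per unit

Social marginal benefit = demand + MEB = 117.9 - 2.9Q.
Set SMB = MC: 117.9 - 2.9Q = 52.7 + 3.0Q → Q* = 11.0508.
The Pigouvian subsidy equals MEB at Q*: 13.7 + 1.1×11.0508 = 25.8559.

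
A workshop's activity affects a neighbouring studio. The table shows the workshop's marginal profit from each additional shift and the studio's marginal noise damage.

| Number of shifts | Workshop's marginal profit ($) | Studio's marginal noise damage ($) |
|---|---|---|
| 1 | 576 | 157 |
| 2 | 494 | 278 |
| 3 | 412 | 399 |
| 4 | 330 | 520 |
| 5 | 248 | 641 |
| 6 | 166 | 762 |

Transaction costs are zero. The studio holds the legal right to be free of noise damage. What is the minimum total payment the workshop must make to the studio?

$834

Efficient level: marginal profit ≥ marginal noise damage through level 3, so k* = 3.
With the studio holding the right, the workshop must at least compensate total damage at k*: 157 + 278 + 399 = 834.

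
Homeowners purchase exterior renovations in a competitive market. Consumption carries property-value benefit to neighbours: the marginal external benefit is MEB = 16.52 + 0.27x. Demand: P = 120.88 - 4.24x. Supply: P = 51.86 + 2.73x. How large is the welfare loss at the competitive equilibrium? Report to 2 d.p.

Market equilibrium (private): 51.86 + 2.73x = 120.88 - 4.24x → x_m = 9.9024.
Social marginal benefit = demand + MEB = 137.40 - 3.97x.
Set SMB = MC: 137.40 - 3.97x = 51.86 + 2.73x → x* = 12.7672.
Between x* and x_m the wedge SMB − MC runs linearly from 0 to MEB(x_m), so the loss is a triangle.
DWL = ½ × 2.8648 × 19.1937 = 27.4931.

DWL = 27.49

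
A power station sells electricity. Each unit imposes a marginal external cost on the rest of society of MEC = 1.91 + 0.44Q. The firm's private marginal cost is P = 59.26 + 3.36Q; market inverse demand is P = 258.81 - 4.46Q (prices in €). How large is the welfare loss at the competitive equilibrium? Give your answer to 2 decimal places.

DWL = €10.45

Market equilibrium (private): 59.26 + 3.36Q = 258.81 - 4.46Q → Q_m = 25.5179.
Social marginal cost = private MC + MEC = 61.17 + 3.80Q.
Set SMC = demand: 61.17 + 3.80Q = 258.81 - 4.46Q → Q* = 23.9274.
Between Q* and Q_m the wedge SMC − demand runs linearly from 0 to MEC(Q_m), so the loss is a triangle.
DWL = ½ × 1.5905 × 13.1379 = 10.4479.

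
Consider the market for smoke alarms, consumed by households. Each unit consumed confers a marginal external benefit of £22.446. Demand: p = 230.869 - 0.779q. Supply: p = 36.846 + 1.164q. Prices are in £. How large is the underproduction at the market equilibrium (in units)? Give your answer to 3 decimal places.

Market equilibrium (private): 36.846 + 1.164q = 230.869 - 0.779q → q_m = 99.8574.
Social marginal benefit = demand + MEB = 253.315 - 0.779q.
Set SMB = MC: 253.315 - 0.779q = 36.846 + 1.164q → q* = 111.4097.
Gap = |99.8574 − 111.4097| = 11.5523.

11.552 units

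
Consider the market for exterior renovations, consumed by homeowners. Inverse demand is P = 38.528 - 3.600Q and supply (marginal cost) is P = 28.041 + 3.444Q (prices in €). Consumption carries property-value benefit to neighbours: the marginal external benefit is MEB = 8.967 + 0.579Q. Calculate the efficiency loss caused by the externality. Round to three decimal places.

Market equilibrium (private): 28.041 + 3.444Q = 38.528 - 3.600Q → Q_m = 1.4888.
Social marginal benefit = demand + MEB = 47.495 - 3.021Q.
Set SMB = MC: 47.495 - 3.021Q = 28.041 + 3.444Q → Q* = 3.0091.
Between Q* and Q_m the wedge SMB − MC runs linearly from 0 to MEB(Q_m), so the loss is a triangle.
DWL = ½ × 1.5203 × 9.8290 = 7.4715.

DWL = €7.472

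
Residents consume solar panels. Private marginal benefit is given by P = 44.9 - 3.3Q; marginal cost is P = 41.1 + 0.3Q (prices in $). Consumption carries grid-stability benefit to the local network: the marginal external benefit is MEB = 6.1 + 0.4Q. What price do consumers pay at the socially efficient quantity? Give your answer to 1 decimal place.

P = $34.7

Social marginal benefit = demand + MEB = 51.0 - 2.9Q.
Set SMB = MC: 51.0 - 2.9Q = 41.1 + 0.3Q → Q* = 3.0938.
Consumer price on the demand curve at Q*: 44.9 − 3.3×3.0938 = 34.6905.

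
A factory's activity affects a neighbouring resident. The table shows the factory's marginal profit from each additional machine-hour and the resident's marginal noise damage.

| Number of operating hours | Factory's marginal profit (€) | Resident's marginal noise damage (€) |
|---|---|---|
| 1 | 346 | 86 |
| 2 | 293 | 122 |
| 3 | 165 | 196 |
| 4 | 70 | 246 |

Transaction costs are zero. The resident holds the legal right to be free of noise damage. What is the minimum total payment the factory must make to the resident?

€208

Efficient level: marginal profit ≥ marginal noise damage through level 2, so k* = 2.
With the resident holding the right, the factory must at least compensate total damage at k*: 86 + 122 = 208.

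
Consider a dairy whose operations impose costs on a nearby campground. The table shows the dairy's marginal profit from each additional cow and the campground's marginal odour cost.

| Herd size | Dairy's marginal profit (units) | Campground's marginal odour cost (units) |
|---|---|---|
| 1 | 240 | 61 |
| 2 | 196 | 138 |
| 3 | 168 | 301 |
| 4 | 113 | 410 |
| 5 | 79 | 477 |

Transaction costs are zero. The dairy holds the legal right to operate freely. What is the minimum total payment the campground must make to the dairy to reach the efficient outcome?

Left alone the dairy would choose level 5 (marginal profit stays positive).
Efficient level: k* = 2 (marginal profit ≥ marginal odour cost through 2).
The campground must at least cover the dairy's forgone profit from cutting 5→2: 168 + 113 + 79 = 360.

360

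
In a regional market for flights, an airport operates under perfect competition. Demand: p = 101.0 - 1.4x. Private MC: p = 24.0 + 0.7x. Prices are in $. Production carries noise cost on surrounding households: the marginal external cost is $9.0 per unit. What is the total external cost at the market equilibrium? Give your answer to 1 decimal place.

Market equilibrium (private): 24.0 + 0.7x = 101.0 - 1.4x → x_m = 36.6667.
Total external cost = MEC × x_m = 9.0 × 36.6667 = 330.0003.

$330.0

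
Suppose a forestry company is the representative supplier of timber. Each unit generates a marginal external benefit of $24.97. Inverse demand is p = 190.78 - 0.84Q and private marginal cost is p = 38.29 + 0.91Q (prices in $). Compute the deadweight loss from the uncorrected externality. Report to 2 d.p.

DWL = $178.14

Market equilibrium (private): 38.29 + 0.91Q = 190.78 - 0.84Q → Q_m = 87.1371.
Social marginal cost = private MC − MEB = 13.32 + 0.91Q.
Set SMC = demand: 13.32 + 0.91Q = 190.78 - 0.84Q → Q* = 101.4057.
The loss is the area between SMC and demand from Q* to Q_m; with linear curves that's a triangle of height MEB(Q_m).
DWL = ½ × 14.2686 × 24.9700 = 178.1435.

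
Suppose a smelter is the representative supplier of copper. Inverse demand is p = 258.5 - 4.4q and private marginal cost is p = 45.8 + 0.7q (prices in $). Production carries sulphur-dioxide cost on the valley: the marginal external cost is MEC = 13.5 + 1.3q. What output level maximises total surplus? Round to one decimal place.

Social marginal cost = private MC + MEC = 59.3 + 2.0q.
Set SMC = demand: 59.3 + 2.0q = 258.5 - 4.4q → q* = 31.1250.

q* = 31.1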